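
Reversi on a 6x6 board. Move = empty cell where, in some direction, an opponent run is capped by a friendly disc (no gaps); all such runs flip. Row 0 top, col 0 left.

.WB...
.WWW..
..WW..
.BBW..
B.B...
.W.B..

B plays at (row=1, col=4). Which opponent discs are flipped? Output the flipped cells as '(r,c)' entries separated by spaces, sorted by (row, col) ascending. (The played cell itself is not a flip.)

Answer: (2,3)

Derivation:
Dir NW: first cell '.' (not opp) -> no flip
Dir N: first cell '.' (not opp) -> no flip
Dir NE: first cell '.' (not opp) -> no flip
Dir W: opp run (1,3) (1,2) (1,1), next='.' -> no flip
Dir E: first cell '.' (not opp) -> no flip
Dir SW: opp run (2,3) capped by B -> flip
Dir S: first cell '.' (not opp) -> no flip
Dir SE: first cell '.' (not opp) -> no flip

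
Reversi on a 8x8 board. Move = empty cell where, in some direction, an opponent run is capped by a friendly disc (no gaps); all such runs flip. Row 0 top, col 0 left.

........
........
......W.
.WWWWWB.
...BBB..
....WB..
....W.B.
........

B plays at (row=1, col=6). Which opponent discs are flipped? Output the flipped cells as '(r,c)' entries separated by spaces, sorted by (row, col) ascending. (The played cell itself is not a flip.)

Dir NW: first cell '.' (not opp) -> no flip
Dir N: first cell '.' (not opp) -> no flip
Dir NE: first cell '.' (not opp) -> no flip
Dir W: first cell '.' (not opp) -> no flip
Dir E: first cell '.' (not opp) -> no flip
Dir SW: first cell '.' (not opp) -> no flip
Dir S: opp run (2,6) capped by B -> flip
Dir SE: first cell '.' (not opp) -> no flip

Answer: (2,6)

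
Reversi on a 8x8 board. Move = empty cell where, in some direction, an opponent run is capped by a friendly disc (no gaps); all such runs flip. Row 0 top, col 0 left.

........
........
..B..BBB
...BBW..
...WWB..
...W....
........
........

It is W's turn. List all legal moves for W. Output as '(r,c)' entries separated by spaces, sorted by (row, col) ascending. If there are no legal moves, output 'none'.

(1,1): flips 2 -> legal
(1,2): no bracket -> illegal
(1,3): no bracket -> illegal
(1,4): no bracket -> illegal
(1,5): flips 1 -> legal
(1,6): flips 2 -> legal
(1,7): flips 1 -> legal
(2,1): no bracket -> illegal
(2,3): flips 1 -> legal
(2,4): flips 1 -> legal
(3,1): no bracket -> illegal
(3,2): flips 2 -> legal
(3,6): no bracket -> illegal
(3,7): no bracket -> illegal
(4,2): no bracket -> illegal
(4,6): flips 1 -> legal
(5,4): no bracket -> illegal
(5,5): flips 1 -> legal
(5,6): no bracket -> illegal

Answer: (1,1) (1,5) (1,6) (1,7) (2,3) (2,4) (3,2) (4,6) (5,5)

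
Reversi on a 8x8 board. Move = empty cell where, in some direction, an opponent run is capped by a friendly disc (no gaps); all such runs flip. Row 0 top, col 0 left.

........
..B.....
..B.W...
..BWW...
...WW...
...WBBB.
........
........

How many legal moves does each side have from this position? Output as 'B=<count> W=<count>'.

-- B to move --
(1,3): no bracket -> illegal
(1,4): flips 3 -> legal
(1,5): no bracket -> illegal
(2,3): no bracket -> illegal
(2,5): no bracket -> illegal
(3,5): flips 2 -> legal
(4,2): no bracket -> illegal
(4,5): no bracket -> illegal
(5,2): flips 1 -> legal
(6,2): no bracket -> illegal
(6,3): no bracket -> illegal
(6,4): no bracket -> illegal
B mobility = 3
-- W to move --
(0,1): no bracket -> illegal
(0,2): no bracket -> illegal
(0,3): no bracket -> illegal
(1,1): flips 1 -> legal
(1,3): no bracket -> illegal
(2,1): flips 1 -> legal
(2,3): no bracket -> illegal
(3,1): flips 1 -> legal
(4,1): no bracket -> illegal
(4,2): no bracket -> illegal
(4,5): no bracket -> illegal
(4,6): no bracket -> illegal
(4,7): no bracket -> illegal
(5,7): flips 3 -> legal
(6,3): no bracket -> illegal
(6,4): flips 1 -> legal
(6,5): flips 1 -> legal
(6,6): flips 1 -> legal
(6,7): no bracket -> illegal
W mobility = 7

Answer: B=3 W=7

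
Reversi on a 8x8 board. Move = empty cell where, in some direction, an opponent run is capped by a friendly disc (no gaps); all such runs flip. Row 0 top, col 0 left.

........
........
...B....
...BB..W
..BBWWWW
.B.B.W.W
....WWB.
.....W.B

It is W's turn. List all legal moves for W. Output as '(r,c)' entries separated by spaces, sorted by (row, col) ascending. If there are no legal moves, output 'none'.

Answer: (1,2) (2,2) (2,4) (3,1) (4,1) (6,2) (6,7)

Derivation:
(1,2): flips 2 -> legal
(1,3): no bracket -> illegal
(1,4): no bracket -> illegal
(2,2): flips 1 -> legal
(2,4): flips 1 -> legal
(2,5): no bracket -> illegal
(3,1): flips 2 -> legal
(3,2): no bracket -> illegal
(3,5): no bracket -> illegal
(4,0): no bracket -> illegal
(4,1): flips 2 -> legal
(5,0): no bracket -> illegal
(5,2): no bracket -> illegal
(5,4): no bracket -> illegal
(5,6): no bracket -> illegal
(6,0): no bracket -> illegal
(6,1): no bracket -> illegal
(6,2): flips 1 -> legal
(6,3): no bracket -> illegal
(6,7): flips 1 -> legal
(7,6): no bracket -> illegal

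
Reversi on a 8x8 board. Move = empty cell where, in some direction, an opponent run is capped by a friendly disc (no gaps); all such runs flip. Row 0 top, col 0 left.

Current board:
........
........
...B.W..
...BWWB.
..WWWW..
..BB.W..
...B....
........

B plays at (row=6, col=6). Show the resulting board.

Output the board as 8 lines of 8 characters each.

Place B at (6,6); scan 8 dirs for brackets.
Dir NW: opp run (5,5) (4,4) capped by B -> flip
Dir N: first cell '.' (not opp) -> no flip
Dir NE: first cell '.' (not opp) -> no flip
Dir W: first cell '.' (not opp) -> no flip
Dir E: first cell '.' (not opp) -> no flip
Dir SW: first cell '.' (not opp) -> no flip
Dir S: first cell '.' (not opp) -> no flip
Dir SE: first cell '.' (not opp) -> no flip
All flips: (4,4) (5,5)

Answer: ........
........
...B.W..
...BWWB.
..WWBW..
..BB.B..
...B..B.
........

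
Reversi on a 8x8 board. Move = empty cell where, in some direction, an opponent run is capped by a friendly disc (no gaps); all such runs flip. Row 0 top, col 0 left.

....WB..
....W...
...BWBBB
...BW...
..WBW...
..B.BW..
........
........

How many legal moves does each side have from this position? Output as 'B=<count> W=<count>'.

Answer: B=9 W=10

Derivation:
-- B to move --
(0,3): flips 2 -> legal
(1,3): no bracket -> illegal
(1,5): flips 1 -> legal
(3,1): no bracket -> illegal
(3,2): flips 1 -> legal
(3,5): flips 1 -> legal
(4,1): flips 1 -> legal
(4,5): flips 2 -> legal
(4,6): no bracket -> illegal
(5,1): flips 1 -> legal
(5,3): no bracket -> illegal
(5,6): flips 1 -> legal
(6,4): no bracket -> illegal
(6,5): no bracket -> illegal
(6,6): flips 2 -> legal
B mobility = 9
-- W to move --
(0,6): flips 1 -> legal
(1,2): flips 1 -> legal
(1,3): no bracket -> illegal
(1,5): no bracket -> illegal
(1,6): flips 1 -> legal
(1,7): no bracket -> illegal
(2,2): flips 2 -> legal
(3,2): flips 2 -> legal
(3,5): no bracket -> illegal
(3,6): flips 1 -> legal
(3,7): no bracket -> illegal
(4,1): no bracket -> illegal
(4,5): no bracket -> illegal
(5,1): no bracket -> illegal
(5,3): flips 1 -> legal
(6,1): flips 2 -> legal
(6,2): flips 1 -> legal
(6,3): no bracket -> illegal
(6,4): flips 1 -> legal
(6,5): no bracket -> illegal
W mobility = 10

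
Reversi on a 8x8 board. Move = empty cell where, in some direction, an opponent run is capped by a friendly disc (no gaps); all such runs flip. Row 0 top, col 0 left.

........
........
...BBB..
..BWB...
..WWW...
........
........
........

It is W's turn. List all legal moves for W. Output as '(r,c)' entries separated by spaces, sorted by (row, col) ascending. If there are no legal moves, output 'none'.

Answer: (1,3) (1,4) (1,5) (1,6) (2,1) (2,2) (3,1) (3,5)

Derivation:
(1,2): no bracket -> illegal
(1,3): flips 1 -> legal
(1,4): flips 2 -> legal
(1,5): flips 1 -> legal
(1,6): flips 2 -> legal
(2,1): flips 1 -> legal
(2,2): flips 1 -> legal
(2,6): no bracket -> illegal
(3,1): flips 1 -> legal
(3,5): flips 1 -> legal
(3,6): no bracket -> illegal
(4,1): no bracket -> illegal
(4,5): no bracket -> illegal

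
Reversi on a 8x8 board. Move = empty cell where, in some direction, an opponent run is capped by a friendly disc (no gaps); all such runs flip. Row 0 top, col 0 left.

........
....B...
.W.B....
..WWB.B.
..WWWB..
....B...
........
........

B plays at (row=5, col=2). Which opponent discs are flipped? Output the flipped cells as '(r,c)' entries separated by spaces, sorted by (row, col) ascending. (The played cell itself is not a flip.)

Dir NW: first cell '.' (not opp) -> no flip
Dir N: opp run (4,2) (3,2), next='.' -> no flip
Dir NE: opp run (4,3) capped by B -> flip
Dir W: first cell '.' (not opp) -> no flip
Dir E: first cell '.' (not opp) -> no flip
Dir SW: first cell '.' (not opp) -> no flip
Dir S: first cell '.' (not opp) -> no flip
Dir SE: first cell '.' (not opp) -> no flip

Answer: (4,3)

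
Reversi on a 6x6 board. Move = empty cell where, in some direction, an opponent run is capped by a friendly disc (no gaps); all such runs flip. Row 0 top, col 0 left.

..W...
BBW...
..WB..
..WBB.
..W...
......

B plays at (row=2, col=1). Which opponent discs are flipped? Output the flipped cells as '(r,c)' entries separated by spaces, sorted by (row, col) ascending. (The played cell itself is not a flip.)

Answer: (2,2)

Derivation:
Dir NW: first cell 'B' (not opp) -> no flip
Dir N: first cell 'B' (not opp) -> no flip
Dir NE: opp run (1,2), next='.' -> no flip
Dir W: first cell '.' (not opp) -> no flip
Dir E: opp run (2,2) capped by B -> flip
Dir SW: first cell '.' (not opp) -> no flip
Dir S: first cell '.' (not opp) -> no flip
Dir SE: opp run (3,2), next='.' -> no flip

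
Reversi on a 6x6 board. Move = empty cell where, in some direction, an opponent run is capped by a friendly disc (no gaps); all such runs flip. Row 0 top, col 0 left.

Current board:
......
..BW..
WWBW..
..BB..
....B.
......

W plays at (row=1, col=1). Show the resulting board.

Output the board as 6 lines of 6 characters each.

Place W at (1,1); scan 8 dirs for brackets.
Dir NW: first cell '.' (not opp) -> no flip
Dir N: first cell '.' (not opp) -> no flip
Dir NE: first cell '.' (not opp) -> no flip
Dir W: first cell '.' (not opp) -> no flip
Dir E: opp run (1,2) capped by W -> flip
Dir SW: first cell 'W' (not opp) -> no flip
Dir S: first cell 'W' (not opp) -> no flip
Dir SE: opp run (2,2) (3,3) (4,4), next='.' -> no flip
All flips: (1,2)

Answer: ......
.WWW..
WWBW..
..BB..
....B.
......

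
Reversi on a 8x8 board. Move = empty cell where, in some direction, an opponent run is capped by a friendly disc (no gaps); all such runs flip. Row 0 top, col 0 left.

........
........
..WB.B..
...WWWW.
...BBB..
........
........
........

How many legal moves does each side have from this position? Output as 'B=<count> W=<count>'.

-- B to move --
(1,1): flips 2 -> legal
(1,2): no bracket -> illegal
(1,3): no bracket -> illegal
(2,1): flips 1 -> legal
(2,4): flips 1 -> legal
(2,6): flips 1 -> legal
(2,7): flips 1 -> legal
(3,1): no bracket -> illegal
(3,2): no bracket -> illegal
(3,7): no bracket -> illegal
(4,2): no bracket -> illegal
(4,6): no bracket -> illegal
(4,7): flips 1 -> legal
B mobility = 6
-- W to move --
(1,2): flips 1 -> legal
(1,3): flips 1 -> legal
(1,4): flips 1 -> legal
(1,5): flips 1 -> legal
(1,6): flips 1 -> legal
(2,4): flips 1 -> legal
(2,6): no bracket -> illegal
(3,2): no bracket -> illegal
(4,2): no bracket -> illegal
(4,6): no bracket -> illegal
(5,2): flips 1 -> legal
(5,3): flips 2 -> legal
(5,4): flips 2 -> legal
(5,5): flips 2 -> legal
(5,6): flips 1 -> legal
W mobility = 11

Answer: B=6 W=11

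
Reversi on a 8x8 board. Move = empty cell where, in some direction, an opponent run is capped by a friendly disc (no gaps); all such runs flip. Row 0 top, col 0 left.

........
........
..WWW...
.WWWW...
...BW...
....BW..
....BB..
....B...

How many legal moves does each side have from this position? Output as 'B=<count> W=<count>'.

-- B to move --
(1,1): no bracket -> illegal
(1,2): no bracket -> illegal
(1,3): flips 2 -> legal
(1,4): flips 3 -> legal
(1,5): no bracket -> illegal
(2,0): no bracket -> illegal
(2,1): flips 1 -> legal
(2,5): flips 1 -> legal
(3,0): no bracket -> illegal
(3,5): no bracket -> illegal
(4,0): no bracket -> illegal
(4,1): no bracket -> illegal
(4,2): no bracket -> illegal
(4,5): flips 2 -> legal
(4,6): flips 1 -> legal
(5,3): no bracket -> illegal
(5,6): flips 1 -> legal
(6,6): no bracket -> illegal
B mobility = 7
-- W to move --
(4,2): flips 1 -> legal
(4,5): no bracket -> illegal
(5,2): flips 1 -> legal
(5,3): flips 2 -> legal
(5,6): no bracket -> illegal
(6,3): no bracket -> illegal
(6,6): no bracket -> illegal
(7,3): flips 1 -> legal
(7,5): flips 1 -> legal
(7,6): flips 3 -> legal
W mobility = 6

Answer: B=7 W=6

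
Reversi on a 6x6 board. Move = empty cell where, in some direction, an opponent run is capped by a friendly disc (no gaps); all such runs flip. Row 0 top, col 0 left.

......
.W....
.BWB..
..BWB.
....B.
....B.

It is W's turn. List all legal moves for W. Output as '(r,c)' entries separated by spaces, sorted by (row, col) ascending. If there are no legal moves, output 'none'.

(1,0): no bracket -> illegal
(1,2): no bracket -> illegal
(1,3): flips 1 -> legal
(1,4): no bracket -> illegal
(2,0): flips 1 -> legal
(2,4): flips 1 -> legal
(2,5): no bracket -> illegal
(3,0): no bracket -> illegal
(3,1): flips 2 -> legal
(3,5): flips 1 -> legal
(4,1): no bracket -> illegal
(4,2): flips 1 -> legal
(4,3): no bracket -> illegal
(4,5): no bracket -> illegal
(5,3): no bracket -> illegal
(5,5): flips 1 -> legal

Answer: (1,3) (2,0) (2,4) (3,1) (3,5) (4,2) (5,5)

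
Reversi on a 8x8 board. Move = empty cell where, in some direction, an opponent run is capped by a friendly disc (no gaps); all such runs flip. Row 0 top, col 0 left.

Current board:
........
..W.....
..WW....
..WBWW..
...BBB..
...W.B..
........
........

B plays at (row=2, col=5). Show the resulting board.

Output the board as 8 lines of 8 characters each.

Answer: ........
..W.....
..WW.B..
..WBBB..
...BBB..
...W.B..
........
........

Derivation:
Place B at (2,5); scan 8 dirs for brackets.
Dir NW: first cell '.' (not opp) -> no flip
Dir N: first cell '.' (not opp) -> no flip
Dir NE: first cell '.' (not opp) -> no flip
Dir W: first cell '.' (not opp) -> no flip
Dir E: first cell '.' (not opp) -> no flip
Dir SW: opp run (3,4) capped by B -> flip
Dir S: opp run (3,5) capped by B -> flip
Dir SE: first cell '.' (not opp) -> no flip
All flips: (3,4) (3,5)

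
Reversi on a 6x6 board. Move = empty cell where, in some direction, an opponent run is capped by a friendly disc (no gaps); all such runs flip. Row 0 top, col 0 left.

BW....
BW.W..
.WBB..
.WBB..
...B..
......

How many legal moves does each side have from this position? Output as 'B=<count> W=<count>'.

-- B to move --
(0,2): flips 1 -> legal
(0,3): flips 1 -> legal
(0,4): flips 1 -> legal
(1,2): flips 1 -> legal
(1,4): no bracket -> illegal
(2,0): flips 1 -> legal
(2,4): no bracket -> illegal
(3,0): flips 1 -> legal
(4,0): flips 1 -> legal
(4,1): no bracket -> illegal
(4,2): no bracket -> illegal
B mobility = 7
-- W to move --
(1,2): no bracket -> illegal
(1,4): no bracket -> illegal
(2,0): no bracket -> illegal
(2,4): flips 2 -> legal
(3,4): flips 2 -> legal
(4,1): no bracket -> illegal
(4,2): no bracket -> illegal
(4,4): flips 2 -> legal
(5,2): no bracket -> illegal
(5,3): flips 3 -> legal
(5,4): flips 2 -> legal
W mobility = 5

Answer: B=7 W=5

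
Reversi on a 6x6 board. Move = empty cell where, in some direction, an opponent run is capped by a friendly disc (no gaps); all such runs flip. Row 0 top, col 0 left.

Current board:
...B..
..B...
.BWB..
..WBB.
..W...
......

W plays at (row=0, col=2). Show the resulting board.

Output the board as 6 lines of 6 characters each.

Place W at (0,2); scan 8 dirs for brackets.
Dir NW: edge -> no flip
Dir N: edge -> no flip
Dir NE: edge -> no flip
Dir W: first cell '.' (not opp) -> no flip
Dir E: opp run (0,3), next='.' -> no flip
Dir SW: first cell '.' (not opp) -> no flip
Dir S: opp run (1,2) capped by W -> flip
Dir SE: first cell '.' (not opp) -> no flip
All flips: (1,2)

Answer: ..WB..
..W...
.BWB..
..WBB.
..W...
......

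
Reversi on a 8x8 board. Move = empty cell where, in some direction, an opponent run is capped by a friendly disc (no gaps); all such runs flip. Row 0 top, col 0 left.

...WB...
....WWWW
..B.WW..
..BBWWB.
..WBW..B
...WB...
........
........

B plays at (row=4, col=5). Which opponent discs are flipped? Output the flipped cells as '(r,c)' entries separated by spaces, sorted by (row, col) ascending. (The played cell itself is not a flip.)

Answer: (4,4)

Derivation:
Dir NW: opp run (3,4), next='.' -> no flip
Dir N: opp run (3,5) (2,5) (1,5), next='.' -> no flip
Dir NE: first cell 'B' (not opp) -> no flip
Dir W: opp run (4,4) capped by B -> flip
Dir E: first cell '.' (not opp) -> no flip
Dir SW: first cell 'B' (not opp) -> no flip
Dir S: first cell '.' (not opp) -> no flip
Dir SE: first cell '.' (not opp) -> no flip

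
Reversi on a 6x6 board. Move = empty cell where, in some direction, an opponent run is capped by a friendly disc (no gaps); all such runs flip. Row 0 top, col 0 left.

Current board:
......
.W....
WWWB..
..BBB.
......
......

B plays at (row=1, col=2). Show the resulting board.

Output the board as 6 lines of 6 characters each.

Place B at (1,2); scan 8 dirs for brackets.
Dir NW: first cell '.' (not opp) -> no flip
Dir N: first cell '.' (not opp) -> no flip
Dir NE: first cell '.' (not opp) -> no flip
Dir W: opp run (1,1), next='.' -> no flip
Dir E: first cell '.' (not opp) -> no flip
Dir SW: opp run (2,1), next='.' -> no flip
Dir S: opp run (2,2) capped by B -> flip
Dir SE: first cell 'B' (not opp) -> no flip
All flips: (2,2)

Answer: ......
.WB...
WWBB..
..BBB.
......
......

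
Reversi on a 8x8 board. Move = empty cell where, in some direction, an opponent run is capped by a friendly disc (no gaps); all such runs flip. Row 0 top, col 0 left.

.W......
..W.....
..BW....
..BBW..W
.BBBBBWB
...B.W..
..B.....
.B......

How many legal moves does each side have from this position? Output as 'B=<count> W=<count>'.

-- B to move --
(0,0): no bracket -> illegal
(0,2): flips 1 -> legal
(0,3): no bracket -> illegal
(1,0): no bracket -> illegal
(1,1): no bracket -> illegal
(1,3): flips 1 -> legal
(1,4): flips 1 -> legal
(2,1): no bracket -> illegal
(2,4): flips 2 -> legal
(2,5): flips 1 -> legal
(2,6): no bracket -> illegal
(2,7): flips 1 -> legal
(3,5): flips 1 -> legal
(3,6): no bracket -> illegal
(5,4): no bracket -> illegal
(5,6): no bracket -> illegal
(5,7): no bracket -> illegal
(6,4): no bracket -> illegal
(6,5): flips 1 -> legal
(6,6): flips 1 -> legal
B mobility = 9
-- W to move --
(1,1): flips 3 -> legal
(1,3): no bracket -> illegal
(2,1): flips 1 -> legal
(2,4): no bracket -> illegal
(3,0): no bracket -> illegal
(3,1): flips 2 -> legal
(3,5): flips 1 -> legal
(3,6): no bracket -> illegal
(4,0): flips 5 -> legal
(5,0): flips 2 -> legal
(5,1): no bracket -> illegal
(5,2): flips 4 -> legal
(5,4): flips 1 -> legal
(5,6): flips 1 -> legal
(5,7): flips 1 -> legal
(6,0): no bracket -> illegal
(6,1): no bracket -> illegal
(6,3): flips 3 -> legal
(6,4): no bracket -> illegal
(7,0): no bracket -> illegal
(7,2): no bracket -> illegal
(7,3): no bracket -> illegal
W mobility = 11

Answer: B=9 W=11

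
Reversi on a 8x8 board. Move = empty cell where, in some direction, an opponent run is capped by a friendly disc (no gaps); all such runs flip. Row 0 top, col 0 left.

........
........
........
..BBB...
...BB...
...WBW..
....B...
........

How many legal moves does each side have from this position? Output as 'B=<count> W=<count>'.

-- B to move --
(4,2): flips 1 -> legal
(4,5): no bracket -> illegal
(4,6): flips 1 -> legal
(5,2): flips 1 -> legal
(5,6): flips 1 -> legal
(6,2): flips 1 -> legal
(6,3): flips 1 -> legal
(6,5): no bracket -> illegal
(6,6): flips 1 -> legal
B mobility = 7
-- W to move --
(2,1): no bracket -> illegal
(2,2): flips 2 -> legal
(2,3): flips 2 -> legal
(2,4): no bracket -> illegal
(2,5): no bracket -> illegal
(3,1): no bracket -> illegal
(3,5): flips 1 -> legal
(4,1): no bracket -> illegal
(4,2): no bracket -> illegal
(4,5): no bracket -> illegal
(5,2): no bracket -> illegal
(6,3): no bracket -> illegal
(6,5): no bracket -> illegal
(7,3): flips 1 -> legal
(7,4): no bracket -> illegal
(7,5): flips 1 -> legal
W mobility = 5

Answer: B=7 W=5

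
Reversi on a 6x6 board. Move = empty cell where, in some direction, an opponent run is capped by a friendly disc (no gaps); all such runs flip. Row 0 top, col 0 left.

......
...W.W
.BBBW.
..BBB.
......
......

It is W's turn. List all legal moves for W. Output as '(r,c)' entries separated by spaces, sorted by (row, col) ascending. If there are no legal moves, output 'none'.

(1,0): no bracket -> illegal
(1,1): no bracket -> illegal
(1,2): no bracket -> illegal
(1,4): no bracket -> illegal
(2,0): flips 3 -> legal
(2,5): no bracket -> illegal
(3,0): no bracket -> illegal
(3,1): flips 1 -> legal
(3,5): no bracket -> illegal
(4,1): no bracket -> illegal
(4,2): flips 1 -> legal
(4,3): flips 2 -> legal
(4,4): flips 1 -> legal
(4,5): no bracket -> illegal

Answer: (2,0) (3,1) (4,2) (4,3) (4,4)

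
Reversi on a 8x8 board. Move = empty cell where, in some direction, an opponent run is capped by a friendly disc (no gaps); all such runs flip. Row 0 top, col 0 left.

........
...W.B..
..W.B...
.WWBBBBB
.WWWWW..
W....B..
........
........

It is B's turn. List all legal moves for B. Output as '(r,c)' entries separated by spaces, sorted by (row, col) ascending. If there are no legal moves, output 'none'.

Answer: (0,2) (1,1) (3,0) (5,1) (5,2) (5,3) (5,4) (5,6)

Derivation:
(0,2): flips 1 -> legal
(0,3): no bracket -> illegal
(0,4): no bracket -> illegal
(1,1): flips 1 -> legal
(1,2): no bracket -> illegal
(1,4): no bracket -> illegal
(2,0): no bracket -> illegal
(2,1): no bracket -> illegal
(2,3): no bracket -> illegal
(3,0): flips 2 -> legal
(4,0): no bracket -> illegal
(4,6): no bracket -> illegal
(5,1): flips 1 -> legal
(5,2): flips 1 -> legal
(5,3): flips 2 -> legal
(5,4): flips 2 -> legal
(5,6): flips 1 -> legal
(6,0): no bracket -> illegal
(6,1): no bracket -> illegal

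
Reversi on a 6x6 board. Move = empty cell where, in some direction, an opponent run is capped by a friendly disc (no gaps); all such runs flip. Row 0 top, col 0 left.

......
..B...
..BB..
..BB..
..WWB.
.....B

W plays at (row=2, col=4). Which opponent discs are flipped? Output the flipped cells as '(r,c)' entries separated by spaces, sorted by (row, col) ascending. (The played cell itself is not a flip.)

Dir NW: first cell '.' (not opp) -> no flip
Dir N: first cell '.' (not opp) -> no flip
Dir NE: first cell '.' (not opp) -> no flip
Dir W: opp run (2,3) (2,2), next='.' -> no flip
Dir E: first cell '.' (not opp) -> no flip
Dir SW: opp run (3,3) capped by W -> flip
Dir S: first cell '.' (not opp) -> no flip
Dir SE: first cell '.' (not opp) -> no flip

Answer: (3,3)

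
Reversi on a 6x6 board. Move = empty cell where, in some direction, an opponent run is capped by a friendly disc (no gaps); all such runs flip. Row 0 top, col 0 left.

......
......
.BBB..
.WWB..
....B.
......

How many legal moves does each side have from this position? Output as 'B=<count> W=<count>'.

-- B to move --
(2,0): no bracket -> illegal
(3,0): flips 2 -> legal
(4,0): flips 1 -> legal
(4,1): flips 2 -> legal
(4,2): flips 1 -> legal
(4,3): flips 1 -> legal
B mobility = 5
-- W to move --
(1,0): flips 1 -> legal
(1,1): flips 1 -> legal
(1,2): flips 1 -> legal
(1,3): flips 1 -> legal
(1,4): flips 1 -> legal
(2,0): no bracket -> illegal
(2,4): no bracket -> illegal
(3,0): no bracket -> illegal
(3,4): flips 1 -> legal
(3,5): no bracket -> illegal
(4,2): no bracket -> illegal
(4,3): no bracket -> illegal
(4,5): no bracket -> illegal
(5,3): no bracket -> illegal
(5,4): no bracket -> illegal
(5,5): no bracket -> illegal
W mobility = 6

Answer: B=5 W=6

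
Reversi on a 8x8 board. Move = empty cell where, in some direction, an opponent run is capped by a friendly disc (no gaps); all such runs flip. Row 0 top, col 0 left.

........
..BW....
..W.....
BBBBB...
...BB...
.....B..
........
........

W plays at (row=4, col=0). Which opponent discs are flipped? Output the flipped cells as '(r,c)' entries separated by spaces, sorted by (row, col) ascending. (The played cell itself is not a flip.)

Answer: (3,1)

Derivation:
Dir NW: edge -> no flip
Dir N: opp run (3,0), next='.' -> no flip
Dir NE: opp run (3,1) capped by W -> flip
Dir W: edge -> no flip
Dir E: first cell '.' (not opp) -> no flip
Dir SW: edge -> no flip
Dir S: first cell '.' (not opp) -> no flip
Dir SE: first cell '.' (not opp) -> no flip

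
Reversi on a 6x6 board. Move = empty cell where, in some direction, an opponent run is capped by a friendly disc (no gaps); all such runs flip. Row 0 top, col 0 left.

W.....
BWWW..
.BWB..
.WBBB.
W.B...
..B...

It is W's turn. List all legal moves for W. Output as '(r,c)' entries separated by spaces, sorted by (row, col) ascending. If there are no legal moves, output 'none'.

Answer: (2,0) (2,4) (3,0) (3,5) (4,3) (4,4) (4,5) (5,3)

Derivation:
(0,1): no bracket -> illegal
(1,4): no bracket -> illegal
(2,0): flips 2 -> legal
(2,4): flips 1 -> legal
(2,5): no bracket -> illegal
(3,0): flips 1 -> legal
(3,5): flips 3 -> legal
(4,1): no bracket -> illegal
(4,3): flips 2 -> legal
(4,4): flips 1 -> legal
(4,5): flips 2 -> legal
(5,1): no bracket -> illegal
(5,3): flips 1 -> legal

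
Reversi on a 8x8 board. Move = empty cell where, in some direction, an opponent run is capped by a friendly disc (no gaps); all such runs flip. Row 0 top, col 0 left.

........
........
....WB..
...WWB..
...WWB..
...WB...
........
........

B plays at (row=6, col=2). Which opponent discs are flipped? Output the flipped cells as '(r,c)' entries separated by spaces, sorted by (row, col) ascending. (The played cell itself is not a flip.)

Answer: (4,4) (5,3)

Derivation:
Dir NW: first cell '.' (not opp) -> no flip
Dir N: first cell '.' (not opp) -> no flip
Dir NE: opp run (5,3) (4,4) capped by B -> flip
Dir W: first cell '.' (not opp) -> no flip
Dir E: first cell '.' (not opp) -> no flip
Dir SW: first cell '.' (not opp) -> no flip
Dir S: first cell '.' (not opp) -> no flip
Dir SE: first cell '.' (not opp) -> no flip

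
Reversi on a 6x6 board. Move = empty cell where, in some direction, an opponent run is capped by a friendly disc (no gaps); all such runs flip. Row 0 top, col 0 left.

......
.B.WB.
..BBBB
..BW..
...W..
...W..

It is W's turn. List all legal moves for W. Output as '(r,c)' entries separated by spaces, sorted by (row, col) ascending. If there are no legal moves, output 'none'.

(0,0): flips 2 -> legal
(0,1): no bracket -> illegal
(0,2): no bracket -> illegal
(0,3): no bracket -> illegal
(0,4): no bracket -> illegal
(0,5): no bracket -> illegal
(1,0): no bracket -> illegal
(1,2): no bracket -> illegal
(1,5): flips 2 -> legal
(2,0): no bracket -> illegal
(2,1): flips 1 -> legal
(3,1): flips 2 -> legal
(3,4): no bracket -> illegal
(3,5): flips 1 -> legal
(4,1): no bracket -> illegal
(4,2): no bracket -> illegal

Answer: (0,0) (1,5) (2,1) (3,1) (3,5)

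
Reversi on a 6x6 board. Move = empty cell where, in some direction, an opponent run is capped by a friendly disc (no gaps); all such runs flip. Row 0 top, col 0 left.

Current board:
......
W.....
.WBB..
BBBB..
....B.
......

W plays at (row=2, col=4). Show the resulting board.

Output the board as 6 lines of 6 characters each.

Answer: ......
W.....
.WWWW.
BBBB..
....B.
......

Derivation:
Place W at (2,4); scan 8 dirs for brackets.
Dir NW: first cell '.' (not opp) -> no flip
Dir N: first cell '.' (not opp) -> no flip
Dir NE: first cell '.' (not opp) -> no flip
Dir W: opp run (2,3) (2,2) capped by W -> flip
Dir E: first cell '.' (not opp) -> no flip
Dir SW: opp run (3,3), next='.' -> no flip
Dir S: first cell '.' (not opp) -> no flip
Dir SE: first cell '.' (not opp) -> no flip
All flips: (2,2) (2,3)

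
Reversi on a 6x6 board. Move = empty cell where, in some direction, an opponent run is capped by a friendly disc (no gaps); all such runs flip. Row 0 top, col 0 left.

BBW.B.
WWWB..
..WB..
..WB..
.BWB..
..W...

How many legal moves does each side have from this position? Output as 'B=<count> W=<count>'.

Answer: B=5 W=8

Derivation:
-- B to move --
(0,3): flips 1 -> legal
(2,0): flips 1 -> legal
(2,1): flips 3 -> legal
(3,1): flips 2 -> legal
(5,1): flips 1 -> legal
(5,3): no bracket -> illegal
B mobility = 5
-- W to move --
(0,3): no bracket -> illegal
(0,5): no bracket -> illegal
(1,4): flips 2 -> legal
(1,5): no bracket -> illegal
(2,4): flips 3 -> legal
(3,0): flips 1 -> legal
(3,1): no bracket -> illegal
(3,4): flips 3 -> legal
(4,0): flips 1 -> legal
(4,4): flips 2 -> legal
(5,0): flips 1 -> legal
(5,1): no bracket -> illegal
(5,3): no bracket -> illegal
(5,4): flips 1 -> legal
W mobility = 8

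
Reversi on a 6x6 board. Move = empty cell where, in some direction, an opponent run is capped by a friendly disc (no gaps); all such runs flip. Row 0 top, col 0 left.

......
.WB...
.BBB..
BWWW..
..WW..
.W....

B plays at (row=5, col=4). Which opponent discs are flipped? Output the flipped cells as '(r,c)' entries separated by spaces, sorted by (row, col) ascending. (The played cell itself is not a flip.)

Answer: (3,2) (4,3)

Derivation:
Dir NW: opp run (4,3) (3,2) capped by B -> flip
Dir N: first cell '.' (not opp) -> no flip
Dir NE: first cell '.' (not opp) -> no flip
Dir W: first cell '.' (not opp) -> no flip
Dir E: first cell '.' (not opp) -> no flip
Dir SW: edge -> no flip
Dir S: edge -> no flip
Dir SE: edge -> no flip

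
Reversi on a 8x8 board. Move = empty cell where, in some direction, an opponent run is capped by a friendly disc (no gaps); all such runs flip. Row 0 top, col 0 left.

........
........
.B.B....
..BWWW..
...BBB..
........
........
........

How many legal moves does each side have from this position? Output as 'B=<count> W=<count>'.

-- B to move --
(2,2): flips 1 -> legal
(2,4): flips 1 -> legal
(2,5): flips 2 -> legal
(2,6): flips 1 -> legal
(3,6): flips 3 -> legal
(4,2): no bracket -> illegal
(4,6): no bracket -> illegal
B mobility = 5
-- W to move --
(1,0): no bracket -> illegal
(1,1): no bracket -> illegal
(1,2): flips 1 -> legal
(1,3): flips 1 -> legal
(1,4): no bracket -> illegal
(2,0): no bracket -> illegal
(2,2): no bracket -> illegal
(2,4): no bracket -> illegal
(3,0): no bracket -> illegal
(3,1): flips 1 -> legal
(3,6): no bracket -> illegal
(4,1): no bracket -> illegal
(4,2): no bracket -> illegal
(4,6): no bracket -> illegal
(5,2): flips 1 -> legal
(5,3): flips 2 -> legal
(5,4): flips 1 -> legal
(5,5): flips 2 -> legal
(5,6): flips 1 -> legal
W mobility = 8

Answer: B=5 W=8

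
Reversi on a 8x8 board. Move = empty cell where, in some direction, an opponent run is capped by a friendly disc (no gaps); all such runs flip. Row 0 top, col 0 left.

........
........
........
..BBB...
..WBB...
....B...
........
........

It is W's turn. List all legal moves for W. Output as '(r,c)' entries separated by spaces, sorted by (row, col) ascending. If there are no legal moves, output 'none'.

Answer: (2,2) (2,4) (4,5)

Derivation:
(2,1): no bracket -> illegal
(2,2): flips 1 -> legal
(2,3): no bracket -> illegal
(2,4): flips 1 -> legal
(2,5): no bracket -> illegal
(3,1): no bracket -> illegal
(3,5): no bracket -> illegal
(4,1): no bracket -> illegal
(4,5): flips 2 -> legal
(5,2): no bracket -> illegal
(5,3): no bracket -> illegal
(5,5): no bracket -> illegal
(6,3): no bracket -> illegal
(6,4): no bracket -> illegal
(6,5): no bracket -> illegal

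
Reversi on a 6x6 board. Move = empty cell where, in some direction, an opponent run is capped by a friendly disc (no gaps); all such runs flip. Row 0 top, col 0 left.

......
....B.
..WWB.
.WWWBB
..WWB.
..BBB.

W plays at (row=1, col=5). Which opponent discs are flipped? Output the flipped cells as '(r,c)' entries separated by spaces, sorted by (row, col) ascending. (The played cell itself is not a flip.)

Answer: (2,4)

Derivation:
Dir NW: first cell '.' (not opp) -> no flip
Dir N: first cell '.' (not opp) -> no flip
Dir NE: edge -> no flip
Dir W: opp run (1,4), next='.' -> no flip
Dir E: edge -> no flip
Dir SW: opp run (2,4) capped by W -> flip
Dir S: first cell '.' (not opp) -> no flip
Dir SE: edge -> no flip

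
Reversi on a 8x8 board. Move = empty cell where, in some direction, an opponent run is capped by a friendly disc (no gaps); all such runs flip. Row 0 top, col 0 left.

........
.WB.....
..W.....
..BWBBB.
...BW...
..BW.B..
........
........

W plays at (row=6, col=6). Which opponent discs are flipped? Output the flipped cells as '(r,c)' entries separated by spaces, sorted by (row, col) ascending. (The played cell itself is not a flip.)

Dir NW: opp run (5,5) capped by W -> flip
Dir N: first cell '.' (not opp) -> no flip
Dir NE: first cell '.' (not opp) -> no flip
Dir W: first cell '.' (not opp) -> no flip
Dir E: first cell '.' (not opp) -> no flip
Dir SW: first cell '.' (not opp) -> no flip
Dir S: first cell '.' (not opp) -> no flip
Dir SE: first cell '.' (not opp) -> no flip

Answer: (5,5)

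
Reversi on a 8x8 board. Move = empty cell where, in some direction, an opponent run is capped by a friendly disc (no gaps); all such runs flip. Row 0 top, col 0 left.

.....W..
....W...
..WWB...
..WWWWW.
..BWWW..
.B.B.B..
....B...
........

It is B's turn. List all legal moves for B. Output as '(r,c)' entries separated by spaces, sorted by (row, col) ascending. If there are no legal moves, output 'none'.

Answer: (0,4) (1,1) (1,2) (1,3) (2,1) (2,5) (2,6) (4,6) (5,4)

Derivation:
(0,3): no bracket -> illegal
(0,4): flips 1 -> legal
(0,6): no bracket -> illegal
(1,1): flips 3 -> legal
(1,2): flips 2 -> legal
(1,3): flips 3 -> legal
(1,5): no bracket -> illegal
(1,6): no bracket -> illegal
(2,1): flips 2 -> legal
(2,5): flips 2 -> legal
(2,6): flips 2 -> legal
(2,7): no bracket -> illegal
(3,1): no bracket -> illegal
(3,7): no bracket -> illegal
(4,1): no bracket -> illegal
(4,6): flips 4 -> legal
(4,7): no bracket -> illegal
(5,2): no bracket -> illegal
(5,4): flips 2 -> legal
(5,6): no bracket -> illegal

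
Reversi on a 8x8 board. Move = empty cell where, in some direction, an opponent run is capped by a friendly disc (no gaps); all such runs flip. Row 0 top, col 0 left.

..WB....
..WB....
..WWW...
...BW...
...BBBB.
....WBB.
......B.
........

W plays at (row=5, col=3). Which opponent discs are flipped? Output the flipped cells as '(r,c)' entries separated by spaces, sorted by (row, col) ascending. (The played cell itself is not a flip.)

Answer: (3,3) (4,3)

Derivation:
Dir NW: first cell '.' (not opp) -> no flip
Dir N: opp run (4,3) (3,3) capped by W -> flip
Dir NE: opp run (4,4), next='.' -> no flip
Dir W: first cell '.' (not opp) -> no flip
Dir E: first cell 'W' (not opp) -> no flip
Dir SW: first cell '.' (not opp) -> no flip
Dir S: first cell '.' (not opp) -> no flip
Dir SE: first cell '.' (not opp) -> no flip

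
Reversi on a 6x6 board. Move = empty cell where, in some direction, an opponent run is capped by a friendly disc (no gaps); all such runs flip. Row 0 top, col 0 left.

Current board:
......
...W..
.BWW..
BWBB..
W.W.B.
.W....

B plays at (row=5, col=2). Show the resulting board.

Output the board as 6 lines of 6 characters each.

Answer: ......
...W..
.BWW..
BWBB..
W.B.B.
.WB...

Derivation:
Place B at (5,2); scan 8 dirs for brackets.
Dir NW: first cell '.' (not opp) -> no flip
Dir N: opp run (4,2) capped by B -> flip
Dir NE: first cell '.' (not opp) -> no flip
Dir W: opp run (5,1), next='.' -> no flip
Dir E: first cell '.' (not opp) -> no flip
Dir SW: edge -> no flip
Dir S: edge -> no flip
Dir SE: edge -> no flip
All flips: (4,2)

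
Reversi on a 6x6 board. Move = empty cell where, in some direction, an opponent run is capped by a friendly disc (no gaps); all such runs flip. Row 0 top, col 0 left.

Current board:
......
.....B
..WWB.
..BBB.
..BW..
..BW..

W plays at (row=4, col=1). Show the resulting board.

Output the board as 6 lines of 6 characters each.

Answer: ......
.....B
..WWB.
..WBB.
.WWW..
..BW..

Derivation:
Place W at (4,1); scan 8 dirs for brackets.
Dir NW: first cell '.' (not opp) -> no flip
Dir N: first cell '.' (not opp) -> no flip
Dir NE: opp run (3,2) capped by W -> flip
Dir W: first cell '.' (not opp) -> no flip
Dir E: opp run (4,2) capped by W -> flip
Dir SW: first cell '.' (not opp) -> no flip
Dir S: first cell '.' (not opp) -> no flip
Dir SE: opp run (5,2), next=edge -> no flip
All flips: (3,2) (4,2)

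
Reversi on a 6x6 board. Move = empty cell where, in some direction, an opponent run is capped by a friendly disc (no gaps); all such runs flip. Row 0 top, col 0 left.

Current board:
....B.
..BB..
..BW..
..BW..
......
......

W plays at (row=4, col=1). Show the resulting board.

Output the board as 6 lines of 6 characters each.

Place W at (4,1); scan 8 dirs for brackets.
Dir NW: first cell '.' (not opp) -> no flip
Dir N: first cell '.' (not opp) -> no flip
Dir NE: opp run (3,2) capped by W -> flip
Dir W: first cell '.' (not opp) -> no flip
Dir E: first cell '.' (not opp) -> no flip
Dir SW: first cell '.' (not opp) -> no flip
Dir S: first cell '.' (not opp) -> no flip
Dir SE: first cell '.' (not opp) -> no flip
All flips: (3,2)

Answer: ....B.
..BB..
..BW..
..WW..
.W....
......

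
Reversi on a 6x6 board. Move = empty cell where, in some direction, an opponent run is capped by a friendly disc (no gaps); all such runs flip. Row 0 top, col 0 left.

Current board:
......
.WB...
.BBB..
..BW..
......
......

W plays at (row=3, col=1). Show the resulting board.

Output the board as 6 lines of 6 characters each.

Answer: ......
.WB...
.WBB..
.WWW..
......
......

Derivation:
Place W at (3,1); scan 8 dirs for brackets.
Dir NW: first cell '.' (not opp) -> no flip
Dir N: opp run (2,1) capped by W -> flip
Dir NE: opp run (2,2), next='.' -> no flip
Dir W: first cell '.' (not opp) -> no flip
Dir E: opp run (3,2) capped by W -> flip
Dir SW: first cell '.' (not opp) -> no flip
Dir S: first cell '.' (not opp) -> no flip
Dir SE: first cell '.' (not opp) -> no flip
All flips: (2,1) (3,2)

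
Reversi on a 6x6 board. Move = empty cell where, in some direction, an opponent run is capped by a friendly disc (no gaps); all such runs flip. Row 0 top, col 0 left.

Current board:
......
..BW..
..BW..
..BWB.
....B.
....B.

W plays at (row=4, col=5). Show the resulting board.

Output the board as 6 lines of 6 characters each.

Answer: ......
..BW..
..BW..
..BWW.
....BW
....B.

Derivation:
Place W at (4,5); scan 8 dirs for brackets.
Dir NW: opp run (3,4) capped by W -> flip
Dir N: first cell '.' (not opp) -> no flip
Dir NE: edge -> no flip
Dir W: opp run (4,4), next='.' -> no flip
Dir E: edge -> no flip
Dir SW: opp run (5,4), next=edge -> no flip
Dir S: first cell '.' (not opp) -> no flip
Dir SE: edge -> no flip
All flips: (3,4)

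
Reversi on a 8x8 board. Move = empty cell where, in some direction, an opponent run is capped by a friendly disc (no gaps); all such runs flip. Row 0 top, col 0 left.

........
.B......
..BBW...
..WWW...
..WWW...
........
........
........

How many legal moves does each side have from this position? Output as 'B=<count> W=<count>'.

-- B to move --
(1,3): no bracket -> illegal
(1,4): no bracket -> illegal
(1,5): no bracket -> illegal
(2,1): no bracket -> illegal
(2,5): flips 1 -> legal
(3,1): no bracket -> illegal
(3,5): no bracket -> illegal
(4,1): flips 1 -> legal
(4,5): flips 1 -> legal
(5,1): no bracket -> illegal
(5,2): flips 2 -> legal
(5,3): flips 2 -> legal
(5,4): no bracket -> illegal
(5,5): flips 2 -> legal
B mobility = 6
-- W to move --
(0,0): flips 2 -> legal
(0,1): no bracket -> illegal
(0,2): no bracket -> illegal
(1,0): no bracket -> illegal
(1,2): flips 2 -> legal
(1,3): flips 1 -> legal
(1,4): flips 1 -> legal
(2,0): no bracket -> illegal
(2,1): flips 2 -> legal
(3,1): no bracket -> illegal
W mobility = 5

Answer: B=6 W=5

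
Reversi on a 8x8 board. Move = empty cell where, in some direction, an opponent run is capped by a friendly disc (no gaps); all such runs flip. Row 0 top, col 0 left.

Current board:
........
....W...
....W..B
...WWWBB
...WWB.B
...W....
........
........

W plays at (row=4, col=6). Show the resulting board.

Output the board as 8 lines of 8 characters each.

Answer: ........
....W...
....W..B
...WWWBB
...WWWWB
...W....
........
........

Derivation:
Place W at (4,6); scan 8 dirs for brackets.
Dir NW: first cell 'W' (not opp) -> no flip
Dir N: opp run (3,6), next='.' -> no flip
Dir NE: opp run (3,7), next=edge -> no flip
Dir W: opp run (4,5) capped by W -> flip
Dir E: opp run (4,7), next=edge -> no flip
Dir SW: first cell '.' (not opp) -> no flip
Dir S: first cell '.' (not opp) -> no flip
Dir SE: first cell '.' (not opp) -> no flip
All flips: (4,5)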